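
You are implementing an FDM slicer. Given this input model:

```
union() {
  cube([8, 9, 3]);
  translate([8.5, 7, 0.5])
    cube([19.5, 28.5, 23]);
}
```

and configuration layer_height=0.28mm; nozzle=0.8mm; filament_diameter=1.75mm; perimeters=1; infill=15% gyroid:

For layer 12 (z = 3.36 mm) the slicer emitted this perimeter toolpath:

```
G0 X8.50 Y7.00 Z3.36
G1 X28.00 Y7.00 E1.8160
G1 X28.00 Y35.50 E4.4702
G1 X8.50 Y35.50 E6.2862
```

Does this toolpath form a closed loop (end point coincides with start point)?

Start point (G0): (8.50, 7.00). End point (last G1): the path does not return to the start — open.

no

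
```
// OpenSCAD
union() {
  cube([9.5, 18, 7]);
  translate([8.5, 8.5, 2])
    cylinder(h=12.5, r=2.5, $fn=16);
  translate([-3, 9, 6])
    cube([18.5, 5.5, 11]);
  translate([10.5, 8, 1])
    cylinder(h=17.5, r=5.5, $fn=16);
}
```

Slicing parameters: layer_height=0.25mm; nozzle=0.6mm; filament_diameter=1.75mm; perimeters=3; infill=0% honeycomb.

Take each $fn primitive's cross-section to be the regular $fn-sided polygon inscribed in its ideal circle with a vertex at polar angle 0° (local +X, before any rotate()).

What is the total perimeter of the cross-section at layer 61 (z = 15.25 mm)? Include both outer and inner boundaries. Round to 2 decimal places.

56.95 mm

At z = 15.25 mm: the cube is absent (z outside [0, 7]); the cylinder at (8.5, 8.5) is not intersected at this z (z outside [2, 14.5]); the 18.5×5.5 cube at (-3, 9) contributes its full rectangle (perimeter 48.00 mm); the cylinder at (10.5, 8): section is a regular 16-gon, circumradius r=5.5 (perimeter = 2·16·5.500·sin(180°/16) = 34.34 mm); Taking the union: the regions partially overlap (shared area 35.29 mm²), so the edge portions inside another operand are dropped and the merged outline is re-measured after clipping — boundary = 56.95 mm. Overall, the cross-section is a single solid region. Total boundary length (outer) = 56.95 mm.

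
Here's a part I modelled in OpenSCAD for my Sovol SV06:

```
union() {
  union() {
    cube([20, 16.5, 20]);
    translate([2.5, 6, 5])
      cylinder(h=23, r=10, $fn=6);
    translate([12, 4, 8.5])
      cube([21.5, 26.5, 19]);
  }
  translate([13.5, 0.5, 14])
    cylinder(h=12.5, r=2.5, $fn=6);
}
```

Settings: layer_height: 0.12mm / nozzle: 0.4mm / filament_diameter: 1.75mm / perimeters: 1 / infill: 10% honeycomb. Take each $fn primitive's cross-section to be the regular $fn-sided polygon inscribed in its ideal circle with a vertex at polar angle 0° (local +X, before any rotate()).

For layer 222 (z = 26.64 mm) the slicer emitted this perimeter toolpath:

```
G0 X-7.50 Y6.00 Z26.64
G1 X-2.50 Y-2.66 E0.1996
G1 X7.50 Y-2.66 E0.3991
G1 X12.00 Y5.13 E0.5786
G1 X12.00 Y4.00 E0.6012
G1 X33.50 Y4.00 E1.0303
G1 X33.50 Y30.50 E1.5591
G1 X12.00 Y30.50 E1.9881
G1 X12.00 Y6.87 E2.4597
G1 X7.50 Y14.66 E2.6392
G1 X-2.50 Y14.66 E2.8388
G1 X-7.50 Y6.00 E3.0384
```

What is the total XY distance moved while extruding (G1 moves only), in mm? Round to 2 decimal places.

152.25 mm

Sum the Euclidean lengths of each G1 segment: total = 152.25 mm.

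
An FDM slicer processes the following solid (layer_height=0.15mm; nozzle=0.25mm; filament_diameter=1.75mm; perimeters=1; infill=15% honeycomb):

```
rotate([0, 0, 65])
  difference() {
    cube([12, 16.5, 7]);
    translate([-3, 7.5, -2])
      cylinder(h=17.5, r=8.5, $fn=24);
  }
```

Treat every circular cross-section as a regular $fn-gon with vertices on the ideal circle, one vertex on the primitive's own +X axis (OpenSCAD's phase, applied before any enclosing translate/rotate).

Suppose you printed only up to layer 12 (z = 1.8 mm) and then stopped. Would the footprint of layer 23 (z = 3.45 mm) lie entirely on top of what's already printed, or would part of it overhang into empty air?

entirely on top

Compare the two slices. At z = 1.8: the cube (footprint 12×16.5) is included at this height (area 198.00 mm²); the r=8.5 cylinder at (-3, 7.5) contributes a regular 24-gon of circumradius 8.5 (area = (24/2)·8.500²·sin(360°/24) = 224.40 mm²); Taking the first minus the rest: starting from the 12×16.5 cube (198.00 mm²), the r=8.5 cylinder at (-3, 7.5) partially overlaps it — only the 62.39 mm² overlap (of its 224.40 mm²) is removed, clipping the outline — area = 135.61 mm²; (whole slice rotated 65° about Z — lengths, areas and connectivity unchanged). At z = 3.45: the cube (footprint 12×16.5) is included at this height (area 198.00 mm²); the r=8.5 cylinder at (-3, 7.5) gives a regular 24-gon of circumradius 8.5 (constant along its height) (area = (24/2)·8.500²·sin(360°/24) = 224.40 mm²); Taking the first minus the rest: starting from the 12×16.5 cube (198.00 mm²), the r=8.5 cylinder at (-3, 7.5) partially overlaps it — only the 62.39 mm² overlap (of its 224.40 mm²) is removed, clipping the outline — area = 135.61 mm²; (whole slice rotated 65° about Z — lengths, areas and connectivity unchanged). Checking containment: the cross-section at z = 3.45 is a subset of the cross-section at z = 1.8.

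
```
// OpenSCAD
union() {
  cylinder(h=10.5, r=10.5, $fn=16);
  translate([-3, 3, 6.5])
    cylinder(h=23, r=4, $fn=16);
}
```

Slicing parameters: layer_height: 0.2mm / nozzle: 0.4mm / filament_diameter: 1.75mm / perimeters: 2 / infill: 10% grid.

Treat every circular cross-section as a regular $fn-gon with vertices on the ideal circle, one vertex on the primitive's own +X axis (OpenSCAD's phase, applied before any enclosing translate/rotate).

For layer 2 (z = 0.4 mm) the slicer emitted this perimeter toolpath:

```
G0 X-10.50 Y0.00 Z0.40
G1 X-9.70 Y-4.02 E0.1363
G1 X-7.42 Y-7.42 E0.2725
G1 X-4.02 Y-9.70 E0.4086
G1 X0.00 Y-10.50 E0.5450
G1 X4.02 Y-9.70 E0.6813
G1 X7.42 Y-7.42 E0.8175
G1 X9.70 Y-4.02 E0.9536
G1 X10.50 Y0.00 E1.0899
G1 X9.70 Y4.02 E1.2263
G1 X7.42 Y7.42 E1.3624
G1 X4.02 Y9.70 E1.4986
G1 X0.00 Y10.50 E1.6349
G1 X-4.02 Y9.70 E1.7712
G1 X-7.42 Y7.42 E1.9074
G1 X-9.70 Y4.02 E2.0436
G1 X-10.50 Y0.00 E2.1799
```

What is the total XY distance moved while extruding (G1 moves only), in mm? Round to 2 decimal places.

65.54 mm

Sum the Euclidean lengths of each G1 segment: total = 65.54 mm.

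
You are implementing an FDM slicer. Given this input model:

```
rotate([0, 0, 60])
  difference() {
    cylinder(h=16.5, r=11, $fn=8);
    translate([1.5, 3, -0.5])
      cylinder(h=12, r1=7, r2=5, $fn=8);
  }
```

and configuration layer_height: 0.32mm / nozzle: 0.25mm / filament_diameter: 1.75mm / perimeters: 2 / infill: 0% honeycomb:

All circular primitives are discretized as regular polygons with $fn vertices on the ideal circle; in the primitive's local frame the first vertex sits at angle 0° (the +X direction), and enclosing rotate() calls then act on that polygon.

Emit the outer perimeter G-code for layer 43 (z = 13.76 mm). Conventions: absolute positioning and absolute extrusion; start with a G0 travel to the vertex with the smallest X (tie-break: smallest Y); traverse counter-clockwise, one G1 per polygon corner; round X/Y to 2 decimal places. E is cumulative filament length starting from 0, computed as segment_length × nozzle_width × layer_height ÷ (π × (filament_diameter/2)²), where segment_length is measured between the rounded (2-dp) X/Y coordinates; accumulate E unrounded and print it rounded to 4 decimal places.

At z = 13.76 mm: the r=11 cylinder gives a regular 8-gon of circumradius 11 (constant along its height); the cone at (1.5, 3) is absent (z outside [-0.5, 11.5]); Subtracting the remaining from the first: none of the subtracted shapes is present at this height, so the r=11 cylinder is unchanged — 1 connected region; (whole slice rotated 60° about Z — lengths, areas and connectivity unchanged). The outline is a single polygon with 8 vertices. Extrusion per mm of travel: 0.25 × 0.32 / (π × 0.875²) = 0.033260. Accumulating E over each segment gives final E = 2.2410.

G0 X-10.63 Y-2.85 Z13.76
G1 X-5.50 Y-9.53 E0.2801
G1 X2.85 Y-10.63 E0.5603
G1 X9.53 Y-5.50 E0.8404
G1 X10.63 Y2.85 E1.1205
G1 X5.50 Y9.53 E1.4006
G1 X-2.85 Y10.63 E1.6808
G1 X-9.53 Y5.50 E1.9609
G1 X-10.63 Y-2.85 E2.2410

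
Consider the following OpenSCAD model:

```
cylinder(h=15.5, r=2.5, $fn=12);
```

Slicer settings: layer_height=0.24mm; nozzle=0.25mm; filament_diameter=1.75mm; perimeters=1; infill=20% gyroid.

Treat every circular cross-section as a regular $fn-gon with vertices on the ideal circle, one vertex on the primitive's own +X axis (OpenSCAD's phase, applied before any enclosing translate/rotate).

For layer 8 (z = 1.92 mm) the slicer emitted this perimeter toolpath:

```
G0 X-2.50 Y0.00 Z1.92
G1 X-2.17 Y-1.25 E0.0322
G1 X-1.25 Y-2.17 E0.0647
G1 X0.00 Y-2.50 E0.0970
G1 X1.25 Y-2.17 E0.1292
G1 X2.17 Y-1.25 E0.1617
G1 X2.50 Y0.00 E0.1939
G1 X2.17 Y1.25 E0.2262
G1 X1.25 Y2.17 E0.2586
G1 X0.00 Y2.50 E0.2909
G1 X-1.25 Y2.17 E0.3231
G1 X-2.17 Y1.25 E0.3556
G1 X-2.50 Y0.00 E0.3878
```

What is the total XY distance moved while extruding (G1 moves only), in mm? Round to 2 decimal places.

Sum the Euclidean lengths of each G1 segment: total = 15.55 mm.

15.55 mm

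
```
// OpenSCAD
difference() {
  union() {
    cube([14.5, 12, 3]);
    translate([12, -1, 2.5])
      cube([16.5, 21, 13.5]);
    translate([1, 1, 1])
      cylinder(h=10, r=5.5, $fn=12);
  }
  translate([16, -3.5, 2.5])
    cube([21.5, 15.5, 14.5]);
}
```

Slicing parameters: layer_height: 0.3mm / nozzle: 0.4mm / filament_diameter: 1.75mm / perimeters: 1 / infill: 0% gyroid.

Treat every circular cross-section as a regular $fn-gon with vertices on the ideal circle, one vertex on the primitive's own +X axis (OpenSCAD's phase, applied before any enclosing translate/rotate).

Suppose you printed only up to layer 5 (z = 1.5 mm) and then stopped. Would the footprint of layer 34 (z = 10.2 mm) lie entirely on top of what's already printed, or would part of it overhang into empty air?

part overhangs

Compare the two slices. At z = 1.5: the cube (footprint 14.5×12) is included at this height (area 174.00 mm²); the cube at (12, -1) does not reach this height (z outside [2.5, 16]); the r=5.5 cylinder at (1, 1) gives a regular 12-gon of circumradius 5.5 (constant along its height) (area = (12/2)·5.500²·sin(360°/12) = 90.75 mm²); Taking the union: the regions partially overlap — summed areas 264.75 mm² minus the doubly-counted overlap 34.42 mm² gives 230.33 mm² — area = 230.33 mm²; the cube at (16, -3.5) does not reach this height (z outside [2.5, 17]); Taking the first minus the rest: none of the subtracted shapes is present at this height, so the result so far is unchanged — area = 230.33 mm². At z = 10.2: the cube is absent (z outside [0, 3]); the cube at (12, -1) (footprint 16.5×21) is included at this height (area 346.50 mm²); the cylinder at (1, 1): section is a regular 12-gon, circumradius r=5.5 (area = (12/2)·5.500²·sin(360°/12) = 90.75 mm²); Merging all regions: the 2 present regions are separate (no shared area or edge), so areas and boundary lengths simply add and each stays a separate island — area = 437.25 mm²; the cube at (16, -3.5) (footprint 21.5×15.5) is included at this height (area 333.25 mm²); Subtracting the remaining from the first: starting from that combined region (437.25 mm²), the 21.5×15.5 cube at (16, -3.5) partially overlaps it — only the 162.50 mm² overlap (of its 333.25 mm²) is removed, clipping the outline — area = 274.75 mm². Checking containment: at z = 10.2 the cross-section extends beyond the z = 1.5 cross-section by about 154.00 mm².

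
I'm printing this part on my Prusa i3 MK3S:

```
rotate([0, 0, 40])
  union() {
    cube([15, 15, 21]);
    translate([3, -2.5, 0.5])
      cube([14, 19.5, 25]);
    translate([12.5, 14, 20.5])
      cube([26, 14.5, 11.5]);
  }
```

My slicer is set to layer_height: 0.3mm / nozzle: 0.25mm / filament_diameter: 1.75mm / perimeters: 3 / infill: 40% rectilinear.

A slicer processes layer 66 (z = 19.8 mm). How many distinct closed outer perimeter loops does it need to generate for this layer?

1

At z = 19.8 mm: the cube is present — its section is the full 15×15 rectangle; the cube at (3, -2.5) (footprint 14×19.5) is included at this height; the cube at (12.5, 14) is absent (z outside [20.5, 32]); Taking the union: the regions partially overlap (shared area 180.00 mm²), so overlapping operands fuse into one piece — 1 connected region; (rotated 40° about Z; rotation is an isometry so areas/perimeters/island counts are preserved). The result has 1 disconnected region.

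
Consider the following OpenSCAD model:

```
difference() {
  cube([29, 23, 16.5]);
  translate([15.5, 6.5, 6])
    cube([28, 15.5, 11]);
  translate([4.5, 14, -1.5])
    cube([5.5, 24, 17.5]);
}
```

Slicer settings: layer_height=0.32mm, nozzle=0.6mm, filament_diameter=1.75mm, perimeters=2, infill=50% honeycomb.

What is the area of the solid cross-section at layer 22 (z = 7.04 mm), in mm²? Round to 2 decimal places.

408.25 mm²

At z = 7.04 mm: the 29×23 cube contributes its full rectangle (area 667.00 mm²); the cube at (15.5, 6.5) (footprint 28×15.5) is included at this height (area 434.00 mm²); the cube at (4.5, 14) is present — its section is the full 5.5×24 rectangle (area 132.00 mm²); Taking the first minus the rest: starting from the 29×23 cube (667.00 mm²), the 28×15.5 cube at (15.5, 6.5) partially overlaps it — only the 209.25 mm² overlap (of its 434.00 mm²) is removed, clipping the outline; the 5.5×24 cube at (4.5, 14) partially overlaps it — only the 49.50 mm² overlap (of its 132.00 mm²) is removed, clipping the outline — area = 408.25 mm². Overall, the cross-section is a single solid region. Net area = 408.25 mm².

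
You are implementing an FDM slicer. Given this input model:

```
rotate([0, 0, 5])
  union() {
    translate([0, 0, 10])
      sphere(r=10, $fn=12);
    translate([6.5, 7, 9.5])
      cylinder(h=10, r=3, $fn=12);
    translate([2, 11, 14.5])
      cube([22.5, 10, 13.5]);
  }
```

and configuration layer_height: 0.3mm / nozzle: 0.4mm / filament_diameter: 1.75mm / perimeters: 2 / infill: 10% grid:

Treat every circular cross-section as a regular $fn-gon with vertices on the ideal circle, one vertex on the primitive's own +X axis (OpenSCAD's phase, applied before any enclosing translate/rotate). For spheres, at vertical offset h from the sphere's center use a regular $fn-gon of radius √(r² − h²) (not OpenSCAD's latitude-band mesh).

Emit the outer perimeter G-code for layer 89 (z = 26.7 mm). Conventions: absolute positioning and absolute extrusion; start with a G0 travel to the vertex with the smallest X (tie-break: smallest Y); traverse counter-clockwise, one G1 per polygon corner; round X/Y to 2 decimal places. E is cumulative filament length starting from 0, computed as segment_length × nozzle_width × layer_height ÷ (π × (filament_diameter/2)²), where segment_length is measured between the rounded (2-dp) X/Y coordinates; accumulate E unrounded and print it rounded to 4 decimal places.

At z = 26.7 mm: the sphere is not intersected at this z (|z−center|=16.700 > r=10); the cylinder at (6.5, 7) is not intersected at this z (z outside [9.5, 19.5]); the 22.5×10 cube at (2, 11) contributes its full rectangle; Merging all regions: only the 22.5×10 cube at (2, 11) is present, so the union is just that shape — 1 connected region; (rotated 5° about Z; rotation is an isometry so areas/perimeters/island counts are preserved). The outline is a single polygon with 4 vertices. Extrusion per mm of travel: 0.4 × 0.3 / (π × 0.875²) = 0.049890. Accumulating E over each segment gives final E = 3.2437.

G0 X0.16 Y21.09 Z26.70
G1 X1.03 Y11.13 E0.4988
G1 X23.45 Y13.09 E1.6216
G1 X22.58 Y23.06 E2.1209
G1 X0.16 Y21.09 E3.2437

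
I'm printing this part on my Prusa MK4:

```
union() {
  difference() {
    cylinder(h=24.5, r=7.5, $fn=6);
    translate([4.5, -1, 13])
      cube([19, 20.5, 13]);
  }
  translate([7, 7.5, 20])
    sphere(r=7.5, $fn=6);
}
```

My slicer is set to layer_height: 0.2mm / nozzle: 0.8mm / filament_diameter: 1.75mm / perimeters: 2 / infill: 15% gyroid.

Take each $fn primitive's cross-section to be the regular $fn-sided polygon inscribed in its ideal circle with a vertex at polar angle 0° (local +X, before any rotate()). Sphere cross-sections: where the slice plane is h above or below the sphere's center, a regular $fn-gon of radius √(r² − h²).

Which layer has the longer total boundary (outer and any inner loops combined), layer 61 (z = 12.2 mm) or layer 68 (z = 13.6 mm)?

Layer 61 (z = 12.2): the r=7.5 cylinder contributes a regular 6-gon of circumradius 7.5 (perimeter = 2·6·7.500·sin(180°/6) = 45.00 mm); the cube at (4.5, -1) is absent (z outside [13, 26]); Taking the first minus the rest: none of the subtracted shapes is present at this height, so the r=7.5 cylinder is unchanged — boundary = 45.00 mm; the sphere at (7, 7.5) is not intersected at this z (|z−center|=7.800 > r=7.5); Combining (union): only that combined region is present, so the union is just that shape — boundary = 45.00 mm. So its perimeter = 45.00 mm. Layer 68 (z = 13.6): the cylinder: section is a regular 6-gon, circumradius r=7.5 (perimeter = 2·6·7.500·sin(180°/6) = 45.00 mm); the cube at (4.5, -1) (footprint 19×20.5) is included at this height (perimeter 79.00 mm); Subtracting the remaining from the first: starting from the r=7.5 cylinder, the 19×20.5 cube at (4.5, -1) partially overlaps it — only the 10.51 mm² overlap (of its 389.50 mm²) is removed, clipping the outline — boundary = 46.46 mm; the r=7.5 sphere at (7, 7.5) slices to a regular 6-gon of circumradius 3.910 (√(r²−h²) with h=6.4 from center) (perimeter = 2·6·3.910·sin(180°/6) = 23.46 mm); Combining (union): the regions partially overlap (shared area 0.11 mm²), so the edge portions inside another operand are dropped and the merged outline is re-measured after clipping — boundary = 66.55 mm. So its perimeter = 66.55 mm. Layer 68 is larger (66.55 vs 45.00 mm).

layer 68 (z = 13.6 mm)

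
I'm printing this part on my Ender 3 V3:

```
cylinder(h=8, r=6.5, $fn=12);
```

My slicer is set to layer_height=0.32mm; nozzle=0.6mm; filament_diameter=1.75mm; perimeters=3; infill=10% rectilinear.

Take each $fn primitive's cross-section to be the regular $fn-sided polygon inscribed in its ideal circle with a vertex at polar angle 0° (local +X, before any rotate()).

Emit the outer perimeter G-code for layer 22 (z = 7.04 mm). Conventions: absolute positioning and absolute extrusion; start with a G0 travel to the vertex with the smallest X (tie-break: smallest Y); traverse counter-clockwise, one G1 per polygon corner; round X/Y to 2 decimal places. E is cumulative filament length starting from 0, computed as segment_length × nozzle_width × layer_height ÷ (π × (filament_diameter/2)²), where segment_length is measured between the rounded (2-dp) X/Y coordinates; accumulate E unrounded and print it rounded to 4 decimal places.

At z = 7.04 mm: the cylinder: section is a regular 12-gon, circumradius r=6.5. The outline is a single polygon with 12 vertices. Extrusion per mm of travel: 0.6 × 0.32 / (π × 0.875²) = 0.079824. Accumulating E over each segment gives final E = 3.2232.

G0 X-6.50 Y0.00 Z7.04
G1 X-5.63 Y-3.25 E0.2686
G1 X-3.25 Y-5.63 E0.5372
G1 X0.00 Y-6.50 E0.8058
G1 X3.25 Y-5.63 E1.0744
G1 X5.63 Y-3.25 E1.3430
G1 X6.50 Y0.00 E1.6116
G1 X5.63 Y3.25 E1.8802
G1 X3.25 Y5.63 E2.1488
G1 X0.00 Y6.50 E2.4174
G1 X-3.25 Y5.63 E2.6860
G1 X-5.63 Y3.25 E2.9546
G1 X-6.50 Y0.00 E3.2232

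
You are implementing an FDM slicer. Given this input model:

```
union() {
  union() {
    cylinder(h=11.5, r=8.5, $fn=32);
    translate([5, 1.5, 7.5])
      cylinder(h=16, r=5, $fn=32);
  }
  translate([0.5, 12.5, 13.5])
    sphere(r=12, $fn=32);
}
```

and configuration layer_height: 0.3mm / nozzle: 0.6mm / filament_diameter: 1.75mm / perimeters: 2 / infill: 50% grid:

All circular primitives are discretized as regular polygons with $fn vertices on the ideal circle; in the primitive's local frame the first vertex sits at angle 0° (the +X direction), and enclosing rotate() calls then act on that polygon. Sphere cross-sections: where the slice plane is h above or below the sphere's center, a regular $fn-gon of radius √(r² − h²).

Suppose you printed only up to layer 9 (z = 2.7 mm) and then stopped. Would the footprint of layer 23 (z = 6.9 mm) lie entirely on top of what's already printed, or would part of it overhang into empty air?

part overhangs

Compare the two slices. At z = 2.7: the r=8.5 cylinder contributes a regular 32-gon of circumradius 8.5 (area = (32/2)·8.500²·sin(360°/32) = 225.52 mm²); the cylinder at (5, 1.5) is absent (z outside [7.5, 23.5]); Taking the union: only the r=8.5 cylinder is present, so the union is just that shape — area = 225.52 mm²; the r=12 sphere at (0.5, 12.5) contributes a regular 32-gon of circumradius √(12²−10.8²) = 5.231 (area = (32/2)·5.231²·sin(360°/32) = 85.40 mm²); Merging all regions: the regions partially overlap — summed areas 310.93 mm² minus the doubly-counted overlap 4.25 mm² gives 306.68 mm² — area = 306.68 mm². At z = 6.9: the cylinder: section is a regular 32-gon, circumradius r=8.5 (area = (32/2)·8.500²·sin(360°/32) = 225.52 mm²); the cylinder at (5, 1.5) is absent (z outside [7.5, 23.5]); Combining (union): only the r=8.5 cylinder is present, so the union is just that shape — area = 225.52 mm²; the r=12 sphere at (0.5, 12.5) slices to a regular 32-gon of circumradius 10.022 (√(r²−h²) with h=6.6 from center) (area = (32/2)·10.022²·sin(360°/32) = 313.52 mm²); Merging all regions: the regions partially overlap — summed areas 539.04 mm² minus the doubly-counted overlap 55.59 mm² gives 483.45 mm² — area = 483.45 mm². Checking containment: at z = 6.9 the cross-section extends beyond the z = 2.7 cross-section by about 176.77 mm².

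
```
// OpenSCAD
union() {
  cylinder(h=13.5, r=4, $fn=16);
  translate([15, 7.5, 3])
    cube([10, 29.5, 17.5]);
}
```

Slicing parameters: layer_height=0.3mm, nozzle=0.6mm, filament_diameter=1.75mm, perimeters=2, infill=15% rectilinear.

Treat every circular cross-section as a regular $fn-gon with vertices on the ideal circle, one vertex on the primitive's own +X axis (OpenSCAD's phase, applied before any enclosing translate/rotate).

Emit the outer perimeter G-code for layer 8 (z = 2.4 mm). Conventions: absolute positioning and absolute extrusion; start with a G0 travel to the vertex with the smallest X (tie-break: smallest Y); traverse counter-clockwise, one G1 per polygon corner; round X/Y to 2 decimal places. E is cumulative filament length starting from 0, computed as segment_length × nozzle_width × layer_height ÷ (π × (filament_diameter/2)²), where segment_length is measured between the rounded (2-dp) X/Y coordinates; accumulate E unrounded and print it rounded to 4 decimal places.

G0 X-4.00 Y0.00 Z2.40
G1 X-3.70 Y-1.53 E0.1167
G1 X-2.83 Y-2.83 E0.2337
G1 X-1.53 Y-3.70 E0.3508
G1 X0.00 Y-4.00 E0.4675
G1 X1.53 Y-3.70 E0.5842
G1 X2.83 Y-2.83 E0.7012
G1 X3.70 Y-1.53 E0.8183
G1 X4.00 Y0.00 E0.9350
G1 X3.70 Y1.53 E1.0516
G1 X2.83 Y2.83 E1.1687
G1 X1.53 Y3.70 E1.2858
G1 X0.00 Y4.00 E1.4024
G1 X-1.53 Y3.70 E1.5191
G1 X-2.83 Y2.83 E1.6362
G1 X-3.70 Y1.53 E1.7532
G1 X-4.00 Y0.00 E1.8699

At z = 2.4 mm: the r=4 cylinder gives a regular 16-gon of circumradius 4 (constant along its height); the cube at (15, 7.5) is not intersected at this z (z outside [3, 20.5]); Combining (union): only the r=4 cylinder is present, so the union is just that shape — 1 connected region. The outline is a single polygon with 16 vertices. Extrusion per mm of travel: 0.6 × 0.3 / (π × 0.875²) = 0.074835. Accumulating E over each segment gives final E = 1.8699.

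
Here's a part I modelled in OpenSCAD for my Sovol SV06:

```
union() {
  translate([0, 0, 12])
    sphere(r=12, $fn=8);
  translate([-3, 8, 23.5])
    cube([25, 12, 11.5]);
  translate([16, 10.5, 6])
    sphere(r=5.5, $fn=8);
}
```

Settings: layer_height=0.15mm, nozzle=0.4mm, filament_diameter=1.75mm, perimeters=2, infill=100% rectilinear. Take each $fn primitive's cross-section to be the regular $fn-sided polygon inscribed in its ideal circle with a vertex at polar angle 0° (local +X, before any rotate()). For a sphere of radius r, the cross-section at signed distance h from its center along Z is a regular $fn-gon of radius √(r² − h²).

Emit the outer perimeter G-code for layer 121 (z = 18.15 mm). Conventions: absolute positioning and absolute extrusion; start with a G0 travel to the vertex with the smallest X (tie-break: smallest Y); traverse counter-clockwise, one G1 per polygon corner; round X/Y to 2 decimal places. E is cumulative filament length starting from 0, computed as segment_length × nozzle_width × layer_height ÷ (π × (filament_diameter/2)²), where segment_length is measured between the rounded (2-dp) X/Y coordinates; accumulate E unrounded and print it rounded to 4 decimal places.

At z = 18.15 mm: the r=12 sphere contributes a regular 8-gon of circumradius √(12²−6.15²) = 10.304; the cube at (-3, 8) is not intersected at this z (z outside [23.5, 35]); the sphere at (16, 10.5) does not reach this height (|z−center|=12.150 > r=5.5); Combining (union): only the r=12 sphere is present, so the union is just that shape — 1 connected region. The outline is a single polygon with 8 vertices. Extrusion per mm of travel: 0.4 × 0.15 / (π × 0.875²) = 0.024945. Accumulating E over each segment gives final E = 1.5739.

G0 X-10.30 Y0.00 Z18.15
G1 X-7.29 Y-7.29 E0.1967
G1 X0.00 Y-10.30 E0.3935
G1 X7.29 Y-7.29 E0.5902
G1 X10.30 Y0.00 E0.7870
G1 X7.29 Y7.29 E0.9837
G1 X0.00 Y10.30 E1.1804
G1 X-7.29 Y7.29 E1.3772
G1 X-10.30 Y0.00 E1.5739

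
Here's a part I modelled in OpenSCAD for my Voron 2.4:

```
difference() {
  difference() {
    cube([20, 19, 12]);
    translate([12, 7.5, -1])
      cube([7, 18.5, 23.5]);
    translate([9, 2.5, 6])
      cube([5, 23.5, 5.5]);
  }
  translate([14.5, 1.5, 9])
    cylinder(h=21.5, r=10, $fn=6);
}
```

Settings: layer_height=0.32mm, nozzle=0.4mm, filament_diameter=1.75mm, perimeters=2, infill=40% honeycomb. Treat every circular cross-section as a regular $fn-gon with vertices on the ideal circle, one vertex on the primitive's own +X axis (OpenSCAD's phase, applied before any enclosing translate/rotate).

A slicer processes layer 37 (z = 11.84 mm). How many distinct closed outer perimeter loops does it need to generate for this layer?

2

At z = 11.84 mm: the cube is present — its section is the full 20×19 rectangle; the 7×18.5 cube at (12, 7.5) contributes its full rectangle; the cube at (9, 2.5) is absent (z outside [6, 11.5]); After the difference (first − rest): starting from the 20×19 cube, the 7×18.5 cube at (12, 7.5) partially overlaps it — only the 80.50 mm² overlap (of its 129.50 mm²) is removed, clipping the outline — 1 connected region; the cylinder at (14.5, 1.5): section is a regular 6-gon, circumradius r=10; After the difference (first − rest): starting from the result so far, the r=10 cylinder at (14.5, 1.5) partially overlaps it — only the 116.35 mm² overlap (of its 259.81 mm²) is removed, clipping the outline — 2 connected regions. The result has 2 disconnected regions.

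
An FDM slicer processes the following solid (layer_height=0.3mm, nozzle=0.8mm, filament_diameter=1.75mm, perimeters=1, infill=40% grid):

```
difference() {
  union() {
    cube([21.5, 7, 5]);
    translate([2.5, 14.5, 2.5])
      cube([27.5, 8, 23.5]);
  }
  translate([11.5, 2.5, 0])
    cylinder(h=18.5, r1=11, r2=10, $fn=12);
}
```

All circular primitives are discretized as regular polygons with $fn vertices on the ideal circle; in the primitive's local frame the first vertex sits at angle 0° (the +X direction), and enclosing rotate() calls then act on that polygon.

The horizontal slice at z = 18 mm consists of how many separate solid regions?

1

At z = 18 mm: the cube is not intersected at this z (z outside [0, 5]); the 27.5×8 cube at (2.5, 14.5) contributes its full rectangle; Taking the union: only the 27.5×8 cube at (2.5, 14.5) is present, so the union is just that shape — 1 connected region; the cone at (11.5, 2.5) (r1=11→r2=10) has section circumradius 10.027 here — a regular 12-gon; Subtracting the remaining from the first: starting from the result so far, the cone at (11.5, 2.5) misses the remaining region (no effect) — 1 connected region. The result has 1 disconnected region.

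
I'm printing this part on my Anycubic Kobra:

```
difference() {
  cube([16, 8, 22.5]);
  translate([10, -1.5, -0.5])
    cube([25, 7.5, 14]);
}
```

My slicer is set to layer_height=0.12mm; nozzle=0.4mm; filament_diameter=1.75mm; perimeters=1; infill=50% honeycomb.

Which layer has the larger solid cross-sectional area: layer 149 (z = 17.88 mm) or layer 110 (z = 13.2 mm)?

Layer 149 (z = 17.88): the cube (footprint 16×8) is included at this height (area 128.00 mm²); the cube at (10, -1.5) is not intersected at this z (z outside [-0.5, 13.5]); Taking the first minus the rest: none of the subtracted shapes is present at this height, so the 16×8 cube is unchanged — area = 128.00 mm². So its area = 128.00 mm². Layer 110 (z = 13.2): the cube (footprint 16×8) is included at this height (area 128.00 mm²); the 25×7.5 cube at (10, -1.5) contributes its full rectangle (area 187.50 mm²); Subtracting the remaining from the first: starting from the 16×8 cube (128.00 mm²), the 25×7.5 cube at (10, -1.5) partially overlaps it — only the 36.00 mm² overlap (of its 187.50 mm²) is removed, clipping the outline — area = 92.00 mm². So its area = 92.00 mm². Layer 149 is larger (128.00 vs 92.00 mm²).

layer 149 (z = 17.88 mm)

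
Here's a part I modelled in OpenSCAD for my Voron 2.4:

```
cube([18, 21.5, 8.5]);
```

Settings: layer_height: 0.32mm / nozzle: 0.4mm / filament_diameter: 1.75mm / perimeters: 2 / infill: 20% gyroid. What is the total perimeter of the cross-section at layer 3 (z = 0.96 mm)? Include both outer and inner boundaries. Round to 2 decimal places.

At z = 0.96 mm: the cube (footprint 18×21.5) is included at this height (perimeter 79.00 mm). Overall, the cross-section is a single solid region. Total boundary length (outer) = 79.00 mm.

79.00 mm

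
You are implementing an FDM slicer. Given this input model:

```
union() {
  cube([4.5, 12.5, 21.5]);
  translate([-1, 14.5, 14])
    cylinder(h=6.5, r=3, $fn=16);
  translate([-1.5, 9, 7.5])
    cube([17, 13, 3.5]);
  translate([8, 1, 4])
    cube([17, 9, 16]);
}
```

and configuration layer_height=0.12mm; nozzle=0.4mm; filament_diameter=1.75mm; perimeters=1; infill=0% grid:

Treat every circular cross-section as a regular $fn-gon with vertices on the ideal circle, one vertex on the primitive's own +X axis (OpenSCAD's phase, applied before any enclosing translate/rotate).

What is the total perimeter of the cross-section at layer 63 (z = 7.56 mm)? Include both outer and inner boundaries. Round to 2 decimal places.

At z = 7.56 mm: the cube (footprint 4.5×12.5) is included at this height (perimeter 34.00 mm); the cylinder at (-1, 14.5) does not reach this height (z outside [14, 20.5]); the cube at (-1.5, 9) (footprint 17×13) is included at this height (perimeter 60.00 mm); the cube at (8, 1) is present — its section is the full 17×9 rectangle (perimeter 52.00 mm); Combining (union): the regions partially overlap (shared area 23.25 mm²), so the edge portions inside another operand are dropped and the merged outline is re-measured after clipping — boundary = 113.00 mm. Overall, the cross-section is a single solid region. Total boundary length (outer) = 113.00 mm.

113.00 mm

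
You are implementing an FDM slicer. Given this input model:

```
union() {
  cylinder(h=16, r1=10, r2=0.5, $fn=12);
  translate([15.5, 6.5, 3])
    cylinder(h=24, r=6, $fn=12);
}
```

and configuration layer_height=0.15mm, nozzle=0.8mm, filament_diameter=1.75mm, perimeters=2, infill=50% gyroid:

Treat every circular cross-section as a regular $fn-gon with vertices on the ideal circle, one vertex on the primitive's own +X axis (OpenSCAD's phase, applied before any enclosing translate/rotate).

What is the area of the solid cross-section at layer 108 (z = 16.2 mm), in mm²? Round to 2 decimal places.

108.00 mm²

At z = 16.2 mm: the cone is not intersected at this z (z outside [0, 16]); the r=6 cylinder at (15.5, 6.5) contributes a regular 12-gon of circumradius 6 (area = (12/2)·6.000²·sin(360°/12) = 108.00 mm²); Combining (union): only the r=6 cylinder at (15.5, 6.5) is present, so the union is just that shape — area = 108.00 mm². Overall, the cross-section is a single solid region. Net area = 108.00 mm².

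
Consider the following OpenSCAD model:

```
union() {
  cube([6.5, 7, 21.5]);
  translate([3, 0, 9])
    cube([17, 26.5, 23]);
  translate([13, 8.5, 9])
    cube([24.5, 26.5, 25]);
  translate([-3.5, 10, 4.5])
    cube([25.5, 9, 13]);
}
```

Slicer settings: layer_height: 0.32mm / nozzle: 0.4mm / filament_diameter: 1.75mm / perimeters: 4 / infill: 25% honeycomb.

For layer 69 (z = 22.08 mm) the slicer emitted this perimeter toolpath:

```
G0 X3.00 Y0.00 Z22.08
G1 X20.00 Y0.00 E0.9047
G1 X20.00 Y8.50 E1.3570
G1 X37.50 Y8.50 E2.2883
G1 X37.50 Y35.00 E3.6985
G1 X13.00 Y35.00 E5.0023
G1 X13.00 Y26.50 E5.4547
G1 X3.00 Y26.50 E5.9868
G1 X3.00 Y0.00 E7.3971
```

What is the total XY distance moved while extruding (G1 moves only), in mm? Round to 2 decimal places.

139.00 mm

Sum the Euclidean lengths of each G1 segment: total = 139.00 mm.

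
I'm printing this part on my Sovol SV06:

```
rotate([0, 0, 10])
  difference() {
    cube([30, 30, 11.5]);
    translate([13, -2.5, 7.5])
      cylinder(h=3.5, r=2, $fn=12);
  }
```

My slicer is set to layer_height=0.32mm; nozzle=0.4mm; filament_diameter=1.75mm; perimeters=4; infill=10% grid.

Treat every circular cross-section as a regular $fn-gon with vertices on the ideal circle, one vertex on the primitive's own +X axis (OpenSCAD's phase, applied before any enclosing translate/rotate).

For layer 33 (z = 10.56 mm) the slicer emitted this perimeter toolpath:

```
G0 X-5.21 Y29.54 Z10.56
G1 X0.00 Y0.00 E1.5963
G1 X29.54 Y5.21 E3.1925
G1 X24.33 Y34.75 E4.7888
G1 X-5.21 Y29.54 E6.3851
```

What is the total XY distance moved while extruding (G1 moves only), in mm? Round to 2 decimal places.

119.98 mm

Sum the Euclidean lengths of each G1 segment: total = 119.98 mm.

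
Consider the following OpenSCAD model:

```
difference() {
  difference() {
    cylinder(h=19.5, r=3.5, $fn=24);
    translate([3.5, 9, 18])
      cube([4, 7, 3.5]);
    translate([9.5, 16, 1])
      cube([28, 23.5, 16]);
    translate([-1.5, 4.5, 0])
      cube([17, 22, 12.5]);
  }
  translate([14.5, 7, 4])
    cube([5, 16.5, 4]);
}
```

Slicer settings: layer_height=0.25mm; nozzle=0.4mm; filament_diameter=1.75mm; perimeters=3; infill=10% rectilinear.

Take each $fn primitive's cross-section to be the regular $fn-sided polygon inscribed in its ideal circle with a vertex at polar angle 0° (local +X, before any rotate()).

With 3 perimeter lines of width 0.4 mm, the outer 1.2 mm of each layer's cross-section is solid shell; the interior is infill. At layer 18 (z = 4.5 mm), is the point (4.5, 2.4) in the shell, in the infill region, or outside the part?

outside

At z = 4.5 mm: the r=3.5 cylinder contributes a regular 24-gon of circumradius 3.5; the cube at (3.5, 9) is not intersected at this z (z outside [18, 21.5]); the 28×23.5 cube at (9.5, 16) contributes its full rectangle; the cube at (-1.5, 4.5) (footprint 17×22) is included at this height; Taking the first minus the rest: starting from the r=3.5 cylinder, the 28×23.5 cube at (9.5, 16) misses the remaining region (no effect); the 17×22 cube at (-1.5, 4.5) misses the remaining region (no effect) — 1 connected region; the cube at (14.5, 7) is present — its section is the full 5×16.5 rectangle; After the difference (first − rest): starting from the result so far, the 5×16.5 cube at (14.5, 7) misses the remaining region (no effect) — 1 connected region. Overall, the cross-section is a single solid region. The nearest boundary edge runs (2.47, 2.47)→(3.03, 1.75); distance from the point to it = 1.61 mm. The point is not inside any of the regions above, so it lies outside the cross-section (1.61 mm from the nearest boundary).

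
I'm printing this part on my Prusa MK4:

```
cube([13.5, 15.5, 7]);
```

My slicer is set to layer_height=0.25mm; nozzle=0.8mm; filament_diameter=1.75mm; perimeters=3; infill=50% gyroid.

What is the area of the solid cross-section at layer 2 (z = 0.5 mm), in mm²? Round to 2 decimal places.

209.25 mm²

At z = 0.5 mm: the 13.5×15.5 cube contributes its full rectangle (area 209.25 mm²). Overall, the cross-section is a single solid region. Net area = 209.25 mm².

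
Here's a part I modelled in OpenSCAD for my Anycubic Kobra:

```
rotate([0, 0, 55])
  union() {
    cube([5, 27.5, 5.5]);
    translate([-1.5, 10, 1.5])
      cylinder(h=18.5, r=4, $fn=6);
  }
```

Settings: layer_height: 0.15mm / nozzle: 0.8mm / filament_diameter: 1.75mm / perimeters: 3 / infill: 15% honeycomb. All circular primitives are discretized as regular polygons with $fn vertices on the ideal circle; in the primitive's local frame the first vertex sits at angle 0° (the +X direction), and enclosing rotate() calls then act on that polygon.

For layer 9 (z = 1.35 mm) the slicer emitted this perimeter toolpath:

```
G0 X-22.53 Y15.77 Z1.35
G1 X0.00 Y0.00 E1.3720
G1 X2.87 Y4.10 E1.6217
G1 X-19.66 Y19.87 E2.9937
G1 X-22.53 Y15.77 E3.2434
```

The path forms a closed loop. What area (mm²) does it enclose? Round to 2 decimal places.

Apply the shoelace formula to the sequence of (X, Y) vertices; enclosed area = 137.63 mm².

137.63 mm²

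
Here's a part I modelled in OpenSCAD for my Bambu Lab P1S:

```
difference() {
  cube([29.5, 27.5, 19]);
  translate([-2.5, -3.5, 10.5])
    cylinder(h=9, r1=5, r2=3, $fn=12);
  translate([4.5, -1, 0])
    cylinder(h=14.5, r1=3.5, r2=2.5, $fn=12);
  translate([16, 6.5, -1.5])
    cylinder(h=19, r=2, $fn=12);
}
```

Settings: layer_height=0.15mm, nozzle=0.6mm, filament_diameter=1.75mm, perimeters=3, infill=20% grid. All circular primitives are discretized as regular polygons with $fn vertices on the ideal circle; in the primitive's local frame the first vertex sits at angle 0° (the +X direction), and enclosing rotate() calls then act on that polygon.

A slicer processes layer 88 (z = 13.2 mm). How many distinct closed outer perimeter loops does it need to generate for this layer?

At z = 13.2 mm: the 29.5×27.5 cube contributes its full rectangle; the cone at (-2.5, -3.5) contributes a regular 12-gon of circumradius 4.400 (interpolated between r1=5 and r2=3 at t=0.300); the cone at (4.5, -1): at t=0.910 of its height the radius interpolates to r₁+(r₂−r₁)t = 2.590, giving a regular 12-gon of that circumradius; the cylinder at (16, 6.5): section is a regular 12-gon, circumradius r=2; After the difference (first − rest): starting from the 29.5×27.5 cube, the cone at (-2.5, -3.5) partially overlaps it — only the 0.00 mm² overlap (of its 58.08 mm²) is removed, clipping the outline; the cone at (4.5, -1) partially overlaps it — only the 5.15 mm² overlap (of its 20.12 mm²) is removed, clipping the outline; the r=2 cylinder at (16, 6.5) lies wholly inside it (removes its full 12.00 mm² and its 12.42 mm outline becomes a hole wall) — 1 connected region with 1 hole. The result has 1 disconnected region.

1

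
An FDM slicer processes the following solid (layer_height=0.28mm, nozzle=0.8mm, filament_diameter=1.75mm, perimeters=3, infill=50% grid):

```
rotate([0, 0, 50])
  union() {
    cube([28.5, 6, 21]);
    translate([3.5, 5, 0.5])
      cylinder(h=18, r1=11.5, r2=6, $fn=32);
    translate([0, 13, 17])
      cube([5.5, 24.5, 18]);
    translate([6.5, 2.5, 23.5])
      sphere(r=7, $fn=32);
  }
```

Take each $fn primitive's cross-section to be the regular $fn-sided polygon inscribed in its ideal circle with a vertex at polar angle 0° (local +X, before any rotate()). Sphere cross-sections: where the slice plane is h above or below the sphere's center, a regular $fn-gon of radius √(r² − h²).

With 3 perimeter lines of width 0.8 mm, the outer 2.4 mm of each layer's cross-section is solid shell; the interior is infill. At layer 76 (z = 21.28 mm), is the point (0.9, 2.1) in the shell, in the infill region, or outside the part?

At z = 21.28 mm: the cube does not reach this height (z outside [0, 21]); the cone at (3.5, 5) is not intersected at this z (z outside [0.5, 18.5]); the cube at (0, 13) is present — its section is the full 5.5×24.5 rectangle; the sphere at (6.5, 2.5): section is a regular 32-gon, circumradius = √(r²−h²) = √(7²−2.22²) = 6.639; Combining (union): the 2 present regions are separate (no shared area or edge), so areas and boundary lengths simply add and each stays a separate island — 2 connected regions; (whole slice rotated 50° about Z — lengths, areas and connectivity unchanged). Overall, the cross-section has 2 separate islands. Undo the 50° rotation: the query point maps to (2.187, 0.660) in the un-rotated model frame. The nearest boundary edge runs (0.98, -1.19)→(0.37, -0.04); distance from the point to it = 1.94 mm. (Shell/infill is judged within the island containing the point — the largest one.) The point is inside the cross-section, 1.94 mm from the nearest boundary — within the 2.4 mm shell band (3 × 0.8).

shell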